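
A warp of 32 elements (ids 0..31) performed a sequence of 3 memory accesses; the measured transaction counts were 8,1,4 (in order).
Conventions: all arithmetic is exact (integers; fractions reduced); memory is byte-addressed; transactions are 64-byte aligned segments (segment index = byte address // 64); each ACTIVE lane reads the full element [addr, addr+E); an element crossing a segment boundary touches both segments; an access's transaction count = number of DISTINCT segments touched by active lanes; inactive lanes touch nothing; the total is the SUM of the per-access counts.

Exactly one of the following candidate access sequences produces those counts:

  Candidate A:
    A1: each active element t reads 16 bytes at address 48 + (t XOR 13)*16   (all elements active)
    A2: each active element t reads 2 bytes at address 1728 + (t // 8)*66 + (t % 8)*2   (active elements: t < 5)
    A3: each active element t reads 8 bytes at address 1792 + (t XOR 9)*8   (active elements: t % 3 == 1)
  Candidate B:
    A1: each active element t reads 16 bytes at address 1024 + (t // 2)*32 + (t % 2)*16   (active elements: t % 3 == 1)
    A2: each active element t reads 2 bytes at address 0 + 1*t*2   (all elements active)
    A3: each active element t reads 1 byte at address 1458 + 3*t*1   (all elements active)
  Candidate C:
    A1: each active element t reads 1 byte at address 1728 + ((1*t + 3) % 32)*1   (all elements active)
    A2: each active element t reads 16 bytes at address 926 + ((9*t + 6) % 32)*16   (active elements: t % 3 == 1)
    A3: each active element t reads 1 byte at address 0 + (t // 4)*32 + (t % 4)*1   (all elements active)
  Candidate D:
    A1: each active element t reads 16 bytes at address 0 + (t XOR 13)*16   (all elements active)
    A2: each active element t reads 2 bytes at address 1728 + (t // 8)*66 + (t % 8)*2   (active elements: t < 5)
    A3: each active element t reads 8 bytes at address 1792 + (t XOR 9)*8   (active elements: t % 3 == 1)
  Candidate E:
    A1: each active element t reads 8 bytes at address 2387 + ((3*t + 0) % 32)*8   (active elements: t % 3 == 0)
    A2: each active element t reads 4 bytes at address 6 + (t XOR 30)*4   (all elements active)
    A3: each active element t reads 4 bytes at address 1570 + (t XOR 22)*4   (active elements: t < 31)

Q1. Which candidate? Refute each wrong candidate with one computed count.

A: A1 gives 9 transactions, not 8
B: A3 gives 3 transactions, not 4
C: A1 gives 1 transaction, not 8
E: A1 gives 5 transactions, not 8
D: all counts match (8,1,4)

Answer: D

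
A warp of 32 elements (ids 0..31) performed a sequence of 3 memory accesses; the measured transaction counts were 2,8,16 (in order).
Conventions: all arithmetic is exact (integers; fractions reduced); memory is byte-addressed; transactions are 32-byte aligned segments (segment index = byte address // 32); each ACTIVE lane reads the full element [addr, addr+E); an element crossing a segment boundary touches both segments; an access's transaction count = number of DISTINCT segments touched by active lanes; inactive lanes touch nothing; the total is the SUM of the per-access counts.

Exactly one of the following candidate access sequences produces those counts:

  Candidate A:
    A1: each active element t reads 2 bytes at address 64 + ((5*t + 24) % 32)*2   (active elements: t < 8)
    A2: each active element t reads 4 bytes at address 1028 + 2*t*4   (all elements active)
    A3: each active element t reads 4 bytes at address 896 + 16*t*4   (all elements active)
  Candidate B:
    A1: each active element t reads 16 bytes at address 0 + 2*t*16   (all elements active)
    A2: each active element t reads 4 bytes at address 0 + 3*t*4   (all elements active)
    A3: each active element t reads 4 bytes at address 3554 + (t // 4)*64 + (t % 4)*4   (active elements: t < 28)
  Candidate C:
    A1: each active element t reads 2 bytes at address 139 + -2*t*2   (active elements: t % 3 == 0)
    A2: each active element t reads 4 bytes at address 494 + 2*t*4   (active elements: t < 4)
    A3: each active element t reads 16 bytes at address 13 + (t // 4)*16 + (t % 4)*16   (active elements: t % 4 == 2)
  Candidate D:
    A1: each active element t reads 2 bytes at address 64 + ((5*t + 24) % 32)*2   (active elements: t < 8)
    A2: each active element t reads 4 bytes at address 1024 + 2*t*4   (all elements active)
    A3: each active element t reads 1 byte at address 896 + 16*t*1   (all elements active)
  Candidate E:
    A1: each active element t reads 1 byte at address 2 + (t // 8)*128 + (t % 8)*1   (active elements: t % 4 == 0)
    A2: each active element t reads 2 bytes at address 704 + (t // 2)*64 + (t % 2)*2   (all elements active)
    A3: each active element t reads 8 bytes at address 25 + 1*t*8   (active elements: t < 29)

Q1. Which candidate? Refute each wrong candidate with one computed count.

A: A3 gives 32 transactions, not 16
B: A1 gives 32 transactions, not 2
C: A1 gives 5 transactions, not 2
E: A1 gives 4 transactions, not 2
D: all counts match (2,8,16)

Answer: D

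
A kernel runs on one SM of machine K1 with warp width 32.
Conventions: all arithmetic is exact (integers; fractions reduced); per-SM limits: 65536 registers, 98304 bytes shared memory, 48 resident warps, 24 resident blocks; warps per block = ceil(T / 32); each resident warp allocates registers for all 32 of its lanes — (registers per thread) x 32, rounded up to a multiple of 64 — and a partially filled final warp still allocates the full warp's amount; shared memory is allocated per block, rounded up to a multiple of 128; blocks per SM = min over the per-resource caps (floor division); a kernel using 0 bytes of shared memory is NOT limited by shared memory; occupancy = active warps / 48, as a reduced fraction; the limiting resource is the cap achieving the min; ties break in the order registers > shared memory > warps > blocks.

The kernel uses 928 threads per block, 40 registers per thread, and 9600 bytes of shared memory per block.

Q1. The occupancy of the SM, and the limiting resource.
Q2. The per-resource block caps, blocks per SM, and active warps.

Answer: occupancy 29/48, limited by registers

registers: 1 block
shared memory: 10 blocks
warps: 1 block
blocks: 24 blocks

Answer: 1 block, 29 active warps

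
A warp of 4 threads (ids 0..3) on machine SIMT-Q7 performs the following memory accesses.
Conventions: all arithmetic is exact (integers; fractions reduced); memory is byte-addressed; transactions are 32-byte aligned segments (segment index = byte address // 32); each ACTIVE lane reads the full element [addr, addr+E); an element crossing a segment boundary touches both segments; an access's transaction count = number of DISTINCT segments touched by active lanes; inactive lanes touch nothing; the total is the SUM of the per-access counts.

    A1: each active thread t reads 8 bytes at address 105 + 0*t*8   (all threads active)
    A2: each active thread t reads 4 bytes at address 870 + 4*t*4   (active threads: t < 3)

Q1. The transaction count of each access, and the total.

A1: 1 transaction
A2: 2 transactions

Answer: 1,2; total 3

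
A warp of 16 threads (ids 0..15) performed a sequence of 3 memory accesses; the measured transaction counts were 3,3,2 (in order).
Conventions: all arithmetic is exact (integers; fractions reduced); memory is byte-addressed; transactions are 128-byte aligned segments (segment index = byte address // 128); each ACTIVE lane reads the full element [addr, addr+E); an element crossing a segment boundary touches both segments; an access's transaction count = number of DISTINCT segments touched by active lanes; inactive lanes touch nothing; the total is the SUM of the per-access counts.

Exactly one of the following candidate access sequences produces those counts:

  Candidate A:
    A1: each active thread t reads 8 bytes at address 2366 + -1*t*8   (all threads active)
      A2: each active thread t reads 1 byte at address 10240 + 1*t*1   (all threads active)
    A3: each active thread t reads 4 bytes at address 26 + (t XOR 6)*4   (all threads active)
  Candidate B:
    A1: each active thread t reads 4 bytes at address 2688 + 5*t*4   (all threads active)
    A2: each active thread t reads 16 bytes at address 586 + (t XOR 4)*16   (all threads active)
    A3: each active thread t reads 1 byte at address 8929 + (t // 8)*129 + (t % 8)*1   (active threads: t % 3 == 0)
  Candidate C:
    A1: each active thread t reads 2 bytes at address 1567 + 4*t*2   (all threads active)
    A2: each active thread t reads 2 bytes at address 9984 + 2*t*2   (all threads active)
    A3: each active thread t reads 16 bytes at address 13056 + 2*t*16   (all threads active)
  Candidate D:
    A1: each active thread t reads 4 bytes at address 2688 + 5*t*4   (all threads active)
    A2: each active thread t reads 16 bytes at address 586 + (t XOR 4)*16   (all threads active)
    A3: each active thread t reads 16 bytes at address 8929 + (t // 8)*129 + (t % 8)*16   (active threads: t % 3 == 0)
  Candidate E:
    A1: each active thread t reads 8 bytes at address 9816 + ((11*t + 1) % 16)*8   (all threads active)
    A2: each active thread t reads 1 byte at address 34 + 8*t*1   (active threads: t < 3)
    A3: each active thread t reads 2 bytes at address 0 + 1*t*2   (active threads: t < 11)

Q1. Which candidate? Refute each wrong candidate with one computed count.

A: A1 gives 2 transactions, not 3
C: A1 gives 2 transactions, not 3
D: A3 gives 3 transactions, not 2
E: A1 gives 2 transactions, not 3
B: all counts match (3,3,2)

Answer: B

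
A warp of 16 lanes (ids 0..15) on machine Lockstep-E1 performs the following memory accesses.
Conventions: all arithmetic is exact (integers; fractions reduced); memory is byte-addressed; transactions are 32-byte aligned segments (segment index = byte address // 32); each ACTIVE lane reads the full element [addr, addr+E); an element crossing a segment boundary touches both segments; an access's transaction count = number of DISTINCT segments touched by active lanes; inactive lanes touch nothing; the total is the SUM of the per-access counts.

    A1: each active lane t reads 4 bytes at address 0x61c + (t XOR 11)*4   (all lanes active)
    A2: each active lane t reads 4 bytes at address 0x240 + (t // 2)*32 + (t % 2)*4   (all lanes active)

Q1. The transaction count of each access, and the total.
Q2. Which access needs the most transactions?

A1: 3 transactions
A2: 8 transactions

Answer: 3,8; total 11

Answer: A2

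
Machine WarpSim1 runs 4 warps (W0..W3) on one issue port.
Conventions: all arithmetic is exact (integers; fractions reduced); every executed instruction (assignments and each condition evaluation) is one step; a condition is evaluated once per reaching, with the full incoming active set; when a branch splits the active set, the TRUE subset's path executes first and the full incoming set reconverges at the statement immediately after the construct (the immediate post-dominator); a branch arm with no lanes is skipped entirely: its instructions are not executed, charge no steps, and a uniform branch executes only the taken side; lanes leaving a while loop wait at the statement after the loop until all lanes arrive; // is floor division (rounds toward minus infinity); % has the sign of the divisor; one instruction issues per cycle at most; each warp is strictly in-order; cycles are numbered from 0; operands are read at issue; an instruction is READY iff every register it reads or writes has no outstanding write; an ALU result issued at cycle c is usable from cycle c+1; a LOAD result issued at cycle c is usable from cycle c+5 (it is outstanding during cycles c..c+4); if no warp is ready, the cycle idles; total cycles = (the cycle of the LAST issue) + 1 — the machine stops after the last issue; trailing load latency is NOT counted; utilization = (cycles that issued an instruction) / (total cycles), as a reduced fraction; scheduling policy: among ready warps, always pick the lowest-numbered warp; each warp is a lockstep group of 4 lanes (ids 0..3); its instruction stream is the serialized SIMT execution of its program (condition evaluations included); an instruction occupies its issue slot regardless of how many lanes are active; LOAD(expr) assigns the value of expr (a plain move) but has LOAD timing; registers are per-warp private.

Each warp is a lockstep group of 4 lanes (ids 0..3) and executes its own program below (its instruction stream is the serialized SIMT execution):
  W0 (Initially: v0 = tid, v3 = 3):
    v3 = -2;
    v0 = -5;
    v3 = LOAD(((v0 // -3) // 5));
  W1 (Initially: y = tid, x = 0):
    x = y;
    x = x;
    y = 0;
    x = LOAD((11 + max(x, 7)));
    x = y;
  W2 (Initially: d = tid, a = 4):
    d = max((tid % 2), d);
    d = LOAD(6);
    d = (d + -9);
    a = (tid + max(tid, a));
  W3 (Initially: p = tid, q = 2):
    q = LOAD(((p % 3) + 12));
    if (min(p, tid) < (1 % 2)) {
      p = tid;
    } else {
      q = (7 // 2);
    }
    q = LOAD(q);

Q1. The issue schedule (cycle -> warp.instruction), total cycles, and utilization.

cycle 0: W0.I0
cycle 1: W0.I1
cycle 2: W0.I2
cycle 3: W1.I0
cycle 4: W1.I1
cycle 5: W1.I2
cycle 6: W1.I3
cycle 7: W2.I0
cycle 8: W2.I1
cycle 9: W3.I0
cycle 10: W3.I1
cycle 11: W1.I4
cycle 12: W3.I2
cycle 13: W2.I2
cycle 14: W2.I3
cycle 15: W3.I3
cycle 16: W3.I4

Answer: 17 cycles, utilization 1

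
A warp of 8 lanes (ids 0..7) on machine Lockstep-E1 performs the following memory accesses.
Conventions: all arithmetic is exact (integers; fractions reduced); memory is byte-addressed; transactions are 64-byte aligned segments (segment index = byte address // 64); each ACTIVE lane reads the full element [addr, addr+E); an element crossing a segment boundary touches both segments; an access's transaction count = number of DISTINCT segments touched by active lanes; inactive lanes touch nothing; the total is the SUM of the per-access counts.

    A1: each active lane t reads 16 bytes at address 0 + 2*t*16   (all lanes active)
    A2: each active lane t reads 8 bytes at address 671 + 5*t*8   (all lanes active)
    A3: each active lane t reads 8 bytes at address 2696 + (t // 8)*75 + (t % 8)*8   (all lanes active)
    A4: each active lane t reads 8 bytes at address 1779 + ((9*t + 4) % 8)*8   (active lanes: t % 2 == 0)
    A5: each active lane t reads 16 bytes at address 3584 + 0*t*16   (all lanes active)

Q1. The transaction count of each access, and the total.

A1: 4 transactions
A2: 5 transactions
A3: 2 transactions
A4: 2 transactions
A5: 1 transaction

Answer: 4,5,2,2,1; total 14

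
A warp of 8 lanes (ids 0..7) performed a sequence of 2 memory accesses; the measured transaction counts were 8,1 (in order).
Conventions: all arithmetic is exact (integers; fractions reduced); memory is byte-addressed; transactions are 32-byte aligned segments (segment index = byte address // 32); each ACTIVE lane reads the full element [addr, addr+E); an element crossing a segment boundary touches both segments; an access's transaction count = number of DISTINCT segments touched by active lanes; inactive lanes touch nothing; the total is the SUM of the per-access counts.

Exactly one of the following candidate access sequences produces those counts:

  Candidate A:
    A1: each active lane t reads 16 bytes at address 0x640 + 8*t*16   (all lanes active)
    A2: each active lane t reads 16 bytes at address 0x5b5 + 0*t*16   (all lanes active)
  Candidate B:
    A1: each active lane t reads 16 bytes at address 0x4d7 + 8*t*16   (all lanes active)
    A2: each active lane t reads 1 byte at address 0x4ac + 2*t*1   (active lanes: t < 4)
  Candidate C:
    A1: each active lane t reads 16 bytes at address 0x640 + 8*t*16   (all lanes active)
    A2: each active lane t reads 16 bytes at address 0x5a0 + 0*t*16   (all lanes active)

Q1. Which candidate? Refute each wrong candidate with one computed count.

A: A2 gives 2 transactions, not 1
B: A1 gives 16 transactions, not 8
C: all counts match (8,1)

Answer: C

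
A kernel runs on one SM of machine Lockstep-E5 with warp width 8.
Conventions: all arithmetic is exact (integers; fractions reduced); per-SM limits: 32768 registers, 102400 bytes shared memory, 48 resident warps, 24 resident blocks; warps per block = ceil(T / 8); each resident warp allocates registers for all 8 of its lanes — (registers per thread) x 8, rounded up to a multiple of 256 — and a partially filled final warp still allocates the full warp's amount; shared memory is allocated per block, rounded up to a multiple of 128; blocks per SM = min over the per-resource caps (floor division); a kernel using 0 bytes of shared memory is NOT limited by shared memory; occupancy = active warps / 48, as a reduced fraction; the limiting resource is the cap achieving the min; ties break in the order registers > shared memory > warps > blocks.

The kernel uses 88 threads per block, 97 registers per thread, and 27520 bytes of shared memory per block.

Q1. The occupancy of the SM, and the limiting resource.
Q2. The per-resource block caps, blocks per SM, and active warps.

Answer: occupancy 11/24, limited by registers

registers: 2 blocks
shared memory: 3 blocks
warps: 4 blocks
blocks: 24 blocks

Answer: 2 blocks, 22 active warps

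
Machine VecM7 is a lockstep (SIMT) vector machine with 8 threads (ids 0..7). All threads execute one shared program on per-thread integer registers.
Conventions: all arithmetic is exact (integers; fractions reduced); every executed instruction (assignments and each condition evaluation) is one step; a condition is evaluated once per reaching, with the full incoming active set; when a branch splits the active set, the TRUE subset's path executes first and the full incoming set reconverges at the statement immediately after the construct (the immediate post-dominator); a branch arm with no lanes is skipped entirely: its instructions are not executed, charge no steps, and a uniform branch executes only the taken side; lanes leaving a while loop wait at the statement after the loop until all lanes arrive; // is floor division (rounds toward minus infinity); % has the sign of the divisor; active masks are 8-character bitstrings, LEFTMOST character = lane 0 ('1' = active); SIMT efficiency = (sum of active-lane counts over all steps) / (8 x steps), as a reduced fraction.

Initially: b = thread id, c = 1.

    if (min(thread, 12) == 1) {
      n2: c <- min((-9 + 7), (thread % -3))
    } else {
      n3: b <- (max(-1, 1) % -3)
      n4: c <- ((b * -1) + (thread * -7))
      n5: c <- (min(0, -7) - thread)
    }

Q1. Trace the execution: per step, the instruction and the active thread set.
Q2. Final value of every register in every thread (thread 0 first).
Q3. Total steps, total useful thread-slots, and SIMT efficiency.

step 0: eval (min(thread, 12) == 1)  11111111
step 1: c <- min((-9 + 7), (thread % -3)) 01000000
step 2: b <- (max(-1, 1) % -3)       10111111
step 3: c <- ((b * -1) + (thread * -7)) 10111111
step 4: c <- (min(0, -7) - thread)   10111111

Answer: 5 steps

b: -2,1,-2,-2,-2,-2,-2,-2
c: -7,-2,-9,-10,-11,-12,-13,-14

steps = 5; useful = 30; efficiency = 30/40 = 3/4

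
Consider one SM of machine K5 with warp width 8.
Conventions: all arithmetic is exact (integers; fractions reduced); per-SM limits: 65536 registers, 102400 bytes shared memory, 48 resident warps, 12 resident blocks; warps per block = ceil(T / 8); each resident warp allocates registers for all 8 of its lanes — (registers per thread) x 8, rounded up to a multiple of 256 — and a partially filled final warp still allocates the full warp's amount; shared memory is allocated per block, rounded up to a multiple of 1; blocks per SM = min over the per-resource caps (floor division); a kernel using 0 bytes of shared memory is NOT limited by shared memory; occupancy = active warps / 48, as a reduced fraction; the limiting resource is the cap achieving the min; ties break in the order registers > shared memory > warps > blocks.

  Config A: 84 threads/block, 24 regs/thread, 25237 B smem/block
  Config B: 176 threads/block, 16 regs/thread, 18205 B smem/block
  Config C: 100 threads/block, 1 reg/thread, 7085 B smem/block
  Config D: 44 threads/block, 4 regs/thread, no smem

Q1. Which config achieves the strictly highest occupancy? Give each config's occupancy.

occupancies: A 11/12, B 11/12, C 13/16, D 1

Answer: D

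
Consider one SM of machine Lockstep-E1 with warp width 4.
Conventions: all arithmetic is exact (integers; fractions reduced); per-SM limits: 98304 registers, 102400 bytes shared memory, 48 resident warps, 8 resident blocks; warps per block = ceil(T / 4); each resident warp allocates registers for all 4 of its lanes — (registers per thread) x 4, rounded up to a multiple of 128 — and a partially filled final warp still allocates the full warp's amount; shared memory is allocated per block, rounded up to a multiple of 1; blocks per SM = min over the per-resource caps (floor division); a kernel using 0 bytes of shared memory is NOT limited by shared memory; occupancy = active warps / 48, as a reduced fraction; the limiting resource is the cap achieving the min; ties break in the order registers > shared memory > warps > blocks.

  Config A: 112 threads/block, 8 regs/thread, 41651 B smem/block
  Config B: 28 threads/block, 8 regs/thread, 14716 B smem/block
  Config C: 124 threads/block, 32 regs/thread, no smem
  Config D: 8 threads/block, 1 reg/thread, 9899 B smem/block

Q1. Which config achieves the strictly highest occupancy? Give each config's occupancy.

occupancies: A 7/12, B 7/8, C 31/48, D 1/3

Answer: B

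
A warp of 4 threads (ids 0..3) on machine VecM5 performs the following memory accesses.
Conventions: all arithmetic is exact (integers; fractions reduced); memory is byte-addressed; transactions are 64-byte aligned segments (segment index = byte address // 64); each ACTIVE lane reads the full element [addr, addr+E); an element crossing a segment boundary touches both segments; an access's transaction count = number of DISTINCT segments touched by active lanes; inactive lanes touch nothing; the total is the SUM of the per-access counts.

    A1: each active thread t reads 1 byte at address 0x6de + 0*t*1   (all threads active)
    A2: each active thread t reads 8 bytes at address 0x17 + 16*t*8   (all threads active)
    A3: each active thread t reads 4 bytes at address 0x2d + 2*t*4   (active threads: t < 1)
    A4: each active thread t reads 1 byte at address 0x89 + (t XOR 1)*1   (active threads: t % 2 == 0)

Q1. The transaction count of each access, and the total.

A1: 1 transaction
A2: 4 transactions
A3: 1 transaction
A4: 1 transaction

Answer: 1,4,1,1; total 7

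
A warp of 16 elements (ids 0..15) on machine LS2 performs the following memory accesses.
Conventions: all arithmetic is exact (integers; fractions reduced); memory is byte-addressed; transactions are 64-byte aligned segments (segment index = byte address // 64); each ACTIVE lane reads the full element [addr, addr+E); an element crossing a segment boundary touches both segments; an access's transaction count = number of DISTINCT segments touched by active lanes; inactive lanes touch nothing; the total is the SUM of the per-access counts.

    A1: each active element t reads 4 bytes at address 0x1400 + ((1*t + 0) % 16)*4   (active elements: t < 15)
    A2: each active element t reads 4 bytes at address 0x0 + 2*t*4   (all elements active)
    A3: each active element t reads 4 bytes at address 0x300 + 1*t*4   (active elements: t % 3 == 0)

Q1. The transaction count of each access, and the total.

A1: 1 transaction
A2: 2 transactions
A3: 1 transaction

Answer: 1,2,1; total 4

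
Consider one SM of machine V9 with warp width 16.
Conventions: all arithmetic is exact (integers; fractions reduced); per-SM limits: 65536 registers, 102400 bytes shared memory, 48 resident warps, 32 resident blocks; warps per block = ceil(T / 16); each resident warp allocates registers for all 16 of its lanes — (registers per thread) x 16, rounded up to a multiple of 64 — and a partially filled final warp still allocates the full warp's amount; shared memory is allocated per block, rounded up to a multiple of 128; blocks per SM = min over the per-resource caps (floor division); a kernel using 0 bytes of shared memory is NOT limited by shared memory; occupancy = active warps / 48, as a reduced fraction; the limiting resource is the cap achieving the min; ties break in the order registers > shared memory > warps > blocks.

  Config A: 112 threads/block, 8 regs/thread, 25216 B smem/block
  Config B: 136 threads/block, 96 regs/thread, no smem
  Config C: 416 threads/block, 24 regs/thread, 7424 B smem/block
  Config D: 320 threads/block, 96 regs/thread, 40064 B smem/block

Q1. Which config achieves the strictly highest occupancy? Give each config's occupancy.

occupancies: A 7/12, B 3/4, C 13/24, D 5/6

Answer: D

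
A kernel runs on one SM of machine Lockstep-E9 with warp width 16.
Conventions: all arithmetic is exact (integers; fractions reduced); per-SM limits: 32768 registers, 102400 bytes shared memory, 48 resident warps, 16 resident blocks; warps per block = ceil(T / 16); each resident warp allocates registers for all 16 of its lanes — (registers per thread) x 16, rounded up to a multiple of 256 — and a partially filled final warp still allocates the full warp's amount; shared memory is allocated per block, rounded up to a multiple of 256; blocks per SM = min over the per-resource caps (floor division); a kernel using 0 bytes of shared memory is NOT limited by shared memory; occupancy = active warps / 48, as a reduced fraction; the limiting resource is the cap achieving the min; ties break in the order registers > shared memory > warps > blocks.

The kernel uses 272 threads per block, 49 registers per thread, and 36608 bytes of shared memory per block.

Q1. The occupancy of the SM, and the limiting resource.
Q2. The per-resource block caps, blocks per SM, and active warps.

Answer: occupancy 17/48, limited by registers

registers: 1 block
shared memory: 2 blocks
warps: 2 blocks
blocks: 16 blocks

Answer: 1 block, 17 active warps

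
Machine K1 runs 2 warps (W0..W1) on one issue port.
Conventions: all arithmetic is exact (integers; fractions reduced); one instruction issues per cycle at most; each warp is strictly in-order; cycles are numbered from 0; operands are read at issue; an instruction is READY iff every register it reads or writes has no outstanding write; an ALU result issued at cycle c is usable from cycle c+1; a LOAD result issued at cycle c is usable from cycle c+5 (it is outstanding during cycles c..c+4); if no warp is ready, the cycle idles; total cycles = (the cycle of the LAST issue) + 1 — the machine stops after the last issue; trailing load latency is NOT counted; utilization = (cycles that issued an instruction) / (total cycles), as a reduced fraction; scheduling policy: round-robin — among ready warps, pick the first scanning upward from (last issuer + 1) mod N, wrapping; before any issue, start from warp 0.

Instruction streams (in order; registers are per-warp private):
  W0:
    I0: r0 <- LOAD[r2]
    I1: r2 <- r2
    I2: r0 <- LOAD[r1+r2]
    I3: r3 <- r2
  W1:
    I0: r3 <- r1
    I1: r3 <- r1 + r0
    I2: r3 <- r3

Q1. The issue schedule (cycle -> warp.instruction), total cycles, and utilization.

cycle 0: W0.I0
cycle 1: W1.I0
cycle 2: W0.I1
cycle 3: W1.I1
cycle 4: W1.I2
cycle 5: W0.I2
cycle 6: W0.I3

Answer: 7 cycles, utilization 1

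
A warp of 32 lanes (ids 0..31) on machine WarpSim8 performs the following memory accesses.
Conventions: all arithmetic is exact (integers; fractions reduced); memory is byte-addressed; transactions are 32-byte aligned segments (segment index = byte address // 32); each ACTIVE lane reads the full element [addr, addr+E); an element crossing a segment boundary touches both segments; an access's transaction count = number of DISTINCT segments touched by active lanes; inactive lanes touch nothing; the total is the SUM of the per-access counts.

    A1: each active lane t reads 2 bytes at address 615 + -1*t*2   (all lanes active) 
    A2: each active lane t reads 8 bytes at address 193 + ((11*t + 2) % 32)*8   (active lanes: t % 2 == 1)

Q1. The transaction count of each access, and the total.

A1: 3 transactions
A2: 9 transactions

Answer: 3,9; total 12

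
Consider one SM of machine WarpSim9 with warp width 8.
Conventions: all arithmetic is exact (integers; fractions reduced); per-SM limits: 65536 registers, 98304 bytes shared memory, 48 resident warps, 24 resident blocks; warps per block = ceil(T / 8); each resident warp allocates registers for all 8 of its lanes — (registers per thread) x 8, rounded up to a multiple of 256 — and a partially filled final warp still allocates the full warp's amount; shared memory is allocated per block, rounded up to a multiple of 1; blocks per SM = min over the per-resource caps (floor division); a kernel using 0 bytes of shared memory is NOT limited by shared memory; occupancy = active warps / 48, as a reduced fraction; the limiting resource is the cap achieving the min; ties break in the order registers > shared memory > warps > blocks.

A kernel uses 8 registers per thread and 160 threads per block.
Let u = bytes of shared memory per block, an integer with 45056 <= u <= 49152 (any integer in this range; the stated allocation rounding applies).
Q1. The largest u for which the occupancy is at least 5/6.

Answer: u = 49152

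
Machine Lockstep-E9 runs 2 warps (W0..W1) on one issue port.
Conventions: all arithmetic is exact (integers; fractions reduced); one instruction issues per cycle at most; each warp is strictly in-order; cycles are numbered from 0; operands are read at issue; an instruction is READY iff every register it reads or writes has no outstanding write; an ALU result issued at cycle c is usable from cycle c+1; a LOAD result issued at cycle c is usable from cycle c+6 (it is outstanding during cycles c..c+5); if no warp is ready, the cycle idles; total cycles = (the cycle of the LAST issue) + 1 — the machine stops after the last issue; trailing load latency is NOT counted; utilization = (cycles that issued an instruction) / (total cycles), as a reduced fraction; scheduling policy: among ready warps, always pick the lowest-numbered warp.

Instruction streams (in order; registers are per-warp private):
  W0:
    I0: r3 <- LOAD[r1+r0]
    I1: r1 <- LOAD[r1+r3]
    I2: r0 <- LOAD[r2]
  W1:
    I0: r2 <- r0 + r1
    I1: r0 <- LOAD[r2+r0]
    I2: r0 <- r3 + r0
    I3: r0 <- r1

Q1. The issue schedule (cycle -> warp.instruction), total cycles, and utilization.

cycle 0: W0.I0
cycle 1: W1.I0
cycle 2: W1.I1
cycle 3: idle
cycle 4: idle
cycle 5: idle
cycle 6: W0.I1
cycle 7: W0.I2
cycle 8: W1.I2
cycle 9: W1.I3

Answer: 10 cycles, utilization 7/10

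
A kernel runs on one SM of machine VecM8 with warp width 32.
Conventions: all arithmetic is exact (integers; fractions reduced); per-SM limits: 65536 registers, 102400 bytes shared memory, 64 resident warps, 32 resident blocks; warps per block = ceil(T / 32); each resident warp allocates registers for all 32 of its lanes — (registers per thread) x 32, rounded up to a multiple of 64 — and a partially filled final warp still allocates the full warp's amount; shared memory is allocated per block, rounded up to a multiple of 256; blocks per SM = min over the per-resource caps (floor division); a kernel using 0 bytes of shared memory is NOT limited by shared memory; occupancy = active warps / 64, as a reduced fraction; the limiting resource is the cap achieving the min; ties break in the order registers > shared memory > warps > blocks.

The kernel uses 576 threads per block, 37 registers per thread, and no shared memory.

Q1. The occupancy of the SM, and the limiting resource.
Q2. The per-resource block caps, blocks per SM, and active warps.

Answer: occupancy 9/16, limited by registers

registers: 2 blocks
shared memory: no limit (kernel uses none)
warps: 3 blocks
blocks: 32 blocks

Answer: 2 blocks, 36 active warps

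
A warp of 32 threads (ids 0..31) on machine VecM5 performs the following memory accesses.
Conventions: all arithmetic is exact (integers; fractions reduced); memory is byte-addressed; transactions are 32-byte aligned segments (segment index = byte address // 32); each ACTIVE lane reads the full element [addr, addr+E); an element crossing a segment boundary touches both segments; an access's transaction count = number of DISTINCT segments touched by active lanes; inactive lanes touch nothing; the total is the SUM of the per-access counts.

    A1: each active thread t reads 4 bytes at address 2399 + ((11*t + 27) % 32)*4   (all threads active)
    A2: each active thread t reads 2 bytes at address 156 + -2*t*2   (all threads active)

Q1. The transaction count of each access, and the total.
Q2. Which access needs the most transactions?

A1: 5 transactions
A2: 4 transactions

Answer: 5,4; total 9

Answer: A1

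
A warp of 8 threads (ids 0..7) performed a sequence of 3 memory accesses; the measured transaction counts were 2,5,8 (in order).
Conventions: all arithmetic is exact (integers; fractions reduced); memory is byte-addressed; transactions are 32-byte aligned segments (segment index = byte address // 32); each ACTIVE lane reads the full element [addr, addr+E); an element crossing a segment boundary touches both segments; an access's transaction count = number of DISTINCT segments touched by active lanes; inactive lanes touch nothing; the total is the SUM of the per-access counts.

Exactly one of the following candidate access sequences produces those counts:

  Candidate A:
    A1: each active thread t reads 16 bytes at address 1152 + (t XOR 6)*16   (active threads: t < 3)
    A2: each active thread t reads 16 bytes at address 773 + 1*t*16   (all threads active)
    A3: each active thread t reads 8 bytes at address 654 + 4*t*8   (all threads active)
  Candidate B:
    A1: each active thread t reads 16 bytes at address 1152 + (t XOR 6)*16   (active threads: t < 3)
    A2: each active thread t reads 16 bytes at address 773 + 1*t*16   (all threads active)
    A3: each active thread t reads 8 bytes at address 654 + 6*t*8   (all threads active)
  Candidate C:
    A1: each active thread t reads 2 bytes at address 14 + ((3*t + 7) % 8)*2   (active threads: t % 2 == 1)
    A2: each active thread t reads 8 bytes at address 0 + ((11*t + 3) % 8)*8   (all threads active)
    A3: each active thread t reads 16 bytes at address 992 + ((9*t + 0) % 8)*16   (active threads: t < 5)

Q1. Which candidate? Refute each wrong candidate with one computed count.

B: A3 gives 12 transactions, not 8
C: A1 gives 1 transaction, not 2
A: all counts match (2,5,8)

Answer: A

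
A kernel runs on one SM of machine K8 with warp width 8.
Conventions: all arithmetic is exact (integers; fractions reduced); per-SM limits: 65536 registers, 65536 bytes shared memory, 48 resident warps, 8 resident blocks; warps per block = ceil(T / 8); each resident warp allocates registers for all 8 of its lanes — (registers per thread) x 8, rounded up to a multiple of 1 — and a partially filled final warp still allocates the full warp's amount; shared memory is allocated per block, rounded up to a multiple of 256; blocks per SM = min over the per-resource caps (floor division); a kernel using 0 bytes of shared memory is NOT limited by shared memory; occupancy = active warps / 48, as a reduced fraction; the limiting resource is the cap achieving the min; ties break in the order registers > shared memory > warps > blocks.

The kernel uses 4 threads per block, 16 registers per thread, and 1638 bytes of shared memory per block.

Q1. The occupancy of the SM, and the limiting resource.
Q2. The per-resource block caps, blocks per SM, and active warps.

Answer: occupancy 1/6, limited by blocks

registers: 512 blocks
shared memory: 36 blocks
warps: 48 blocks
blocks: 8 blocks

Answer: 8 blocks, 8 active warps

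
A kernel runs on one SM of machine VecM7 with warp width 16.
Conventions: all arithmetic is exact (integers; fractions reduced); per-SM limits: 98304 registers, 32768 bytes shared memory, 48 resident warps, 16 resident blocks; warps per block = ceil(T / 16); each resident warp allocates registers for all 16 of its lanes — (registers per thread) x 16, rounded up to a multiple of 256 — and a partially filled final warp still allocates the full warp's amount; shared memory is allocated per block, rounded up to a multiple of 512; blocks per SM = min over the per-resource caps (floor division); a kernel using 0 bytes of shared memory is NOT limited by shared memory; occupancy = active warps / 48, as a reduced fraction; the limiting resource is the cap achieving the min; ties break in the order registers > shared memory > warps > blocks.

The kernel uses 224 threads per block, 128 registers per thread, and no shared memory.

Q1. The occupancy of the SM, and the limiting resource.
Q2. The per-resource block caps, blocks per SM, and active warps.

Answer: occupancy 7/8, limited by registers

registers: 3 blocks
shared memory: no limit (kernel uses none)
warps: 3 blocks
blocks: 16 blocks

Answer: 3 blocks, 42 active warps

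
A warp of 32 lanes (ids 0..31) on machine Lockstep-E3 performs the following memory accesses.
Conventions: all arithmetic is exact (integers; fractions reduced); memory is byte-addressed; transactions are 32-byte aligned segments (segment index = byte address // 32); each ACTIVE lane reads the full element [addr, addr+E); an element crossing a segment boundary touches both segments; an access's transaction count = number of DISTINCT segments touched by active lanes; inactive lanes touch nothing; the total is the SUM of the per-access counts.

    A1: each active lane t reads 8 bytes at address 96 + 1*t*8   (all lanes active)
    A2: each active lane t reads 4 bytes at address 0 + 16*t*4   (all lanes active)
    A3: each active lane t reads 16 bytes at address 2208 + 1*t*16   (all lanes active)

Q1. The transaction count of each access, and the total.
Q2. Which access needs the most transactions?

A1: 8 transactions
A2: 32 transactions
A3: 16 transactions

Answer: 8,32,16; total 56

Answer: A2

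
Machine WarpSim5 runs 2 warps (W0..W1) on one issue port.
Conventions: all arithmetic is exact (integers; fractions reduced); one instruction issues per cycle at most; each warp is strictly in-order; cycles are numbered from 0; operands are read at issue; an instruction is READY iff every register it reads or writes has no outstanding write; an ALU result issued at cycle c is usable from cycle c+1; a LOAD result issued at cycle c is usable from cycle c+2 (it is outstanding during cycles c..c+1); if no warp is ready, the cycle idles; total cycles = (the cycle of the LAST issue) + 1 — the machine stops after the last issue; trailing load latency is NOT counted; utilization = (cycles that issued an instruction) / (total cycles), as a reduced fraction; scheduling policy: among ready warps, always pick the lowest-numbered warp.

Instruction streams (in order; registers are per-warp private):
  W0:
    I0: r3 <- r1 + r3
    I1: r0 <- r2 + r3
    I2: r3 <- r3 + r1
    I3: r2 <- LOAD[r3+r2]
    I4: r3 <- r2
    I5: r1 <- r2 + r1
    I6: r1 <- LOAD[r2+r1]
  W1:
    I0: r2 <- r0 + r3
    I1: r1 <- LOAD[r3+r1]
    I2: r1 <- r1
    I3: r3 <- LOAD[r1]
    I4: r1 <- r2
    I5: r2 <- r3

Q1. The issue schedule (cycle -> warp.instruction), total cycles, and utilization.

cycle 0: W0.I0
cycle 1: W0.I1
cycle 2: W0.I2
cycle 3: W0.I3
cycle 4: W1.I0
cycle 5: W0.I4
cycle 6: W0.I5
cycle 7: W0.I6
cycle 8: W1.I1
cycle 9: idle
cycle 10: W1.I2
cycle 11: W1.I3
cycle 12: W1.I4
cycle 13: W1.I5

Answer: 14 cycles, utilization 13/14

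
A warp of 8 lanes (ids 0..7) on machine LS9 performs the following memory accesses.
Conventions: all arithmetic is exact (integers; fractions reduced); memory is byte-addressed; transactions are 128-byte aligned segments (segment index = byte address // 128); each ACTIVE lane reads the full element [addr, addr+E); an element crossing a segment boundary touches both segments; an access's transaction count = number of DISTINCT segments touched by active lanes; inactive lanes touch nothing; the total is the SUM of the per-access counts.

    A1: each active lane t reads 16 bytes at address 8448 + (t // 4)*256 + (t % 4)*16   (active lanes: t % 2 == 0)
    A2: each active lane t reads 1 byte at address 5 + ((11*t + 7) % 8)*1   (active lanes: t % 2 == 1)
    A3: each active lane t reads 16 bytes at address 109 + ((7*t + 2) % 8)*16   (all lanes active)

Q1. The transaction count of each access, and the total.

A1: 2 transactions
A2: 1 transaction
A3: 2 transactions

Answer: 2,1,2; total 5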